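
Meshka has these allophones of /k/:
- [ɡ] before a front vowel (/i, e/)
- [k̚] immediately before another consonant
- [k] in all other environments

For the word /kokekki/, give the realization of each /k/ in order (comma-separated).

Occurrence 1 (position 1): no conditioning environment matches → elsewhere allophone [k].
Occurrence 2 (position 3): before a front vowel (/i, e/) → [ɡ].
Occurrence 3 (position 5): immediately before another consonant → [k̚].
Occurrence 4 (position 6): before a front vowel (/i, e/) → [ɡ].

[k], [ɡ], [k̚], [ɡ]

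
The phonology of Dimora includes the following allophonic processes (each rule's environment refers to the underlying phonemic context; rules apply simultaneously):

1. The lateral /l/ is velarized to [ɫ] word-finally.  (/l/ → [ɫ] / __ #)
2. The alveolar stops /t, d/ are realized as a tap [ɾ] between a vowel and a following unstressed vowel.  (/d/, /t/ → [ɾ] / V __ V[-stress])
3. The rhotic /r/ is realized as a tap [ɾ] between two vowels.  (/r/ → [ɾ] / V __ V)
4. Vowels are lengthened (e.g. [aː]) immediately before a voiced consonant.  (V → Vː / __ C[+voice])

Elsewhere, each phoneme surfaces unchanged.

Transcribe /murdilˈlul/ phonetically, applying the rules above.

[muːrdiːlˈluːɫ]

/m/ — not in any rule's target class → [m].
Rule 4 applies to /u/ (between /m/ and /r/: before a voiced consonant) → [uː].
/r/ (between /u/ and /d/) fails the environment for rule 3, so it stays [r].
/d/ (between /r/ and /i/): rule 2 targets it, but not between a vowel and a following unstressed vowel → unchanged [d].
/i/ (between /d/ and /l/) occurs before a voiced consonant → [iː] by rule 4.
/l/ — between /i/ and /l/; rule 1 does not apply here → [l].
/l/ — between /l/ and /u/; rule 1 does not apply here → [l].
/u/ — between /l/ and /l/, before a voiced consonant — surfaces as [uː] (rule 4).
/l/ meets the environment for rule 1 (word-finally) → [ɫ].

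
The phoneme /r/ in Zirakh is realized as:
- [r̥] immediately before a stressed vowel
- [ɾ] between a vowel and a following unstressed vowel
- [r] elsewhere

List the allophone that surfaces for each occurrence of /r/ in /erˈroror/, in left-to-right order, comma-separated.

[r], [r̥], [ɾ], [r]

Occurrence 1 (position 2): no conditioning environment matches → elsewhere allophone [r].
Occurrence 2 (position 3): immediately before a stressed vowel → [r̥].
Occurrence 3 (position 5): between a vowel and a following unstressed vowel → [ɾ].
Occurrence 4 (position 7): no conditioning environment matches → elsewhere allophone [r].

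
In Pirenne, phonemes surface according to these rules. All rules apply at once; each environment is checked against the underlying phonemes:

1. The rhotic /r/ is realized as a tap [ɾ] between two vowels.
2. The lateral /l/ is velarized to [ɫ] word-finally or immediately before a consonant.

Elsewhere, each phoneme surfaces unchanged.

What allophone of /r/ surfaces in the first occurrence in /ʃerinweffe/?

/r/ (between /e/ and /i/): between two vowels, so rule 1 applies → [ɾ].

[ɾ]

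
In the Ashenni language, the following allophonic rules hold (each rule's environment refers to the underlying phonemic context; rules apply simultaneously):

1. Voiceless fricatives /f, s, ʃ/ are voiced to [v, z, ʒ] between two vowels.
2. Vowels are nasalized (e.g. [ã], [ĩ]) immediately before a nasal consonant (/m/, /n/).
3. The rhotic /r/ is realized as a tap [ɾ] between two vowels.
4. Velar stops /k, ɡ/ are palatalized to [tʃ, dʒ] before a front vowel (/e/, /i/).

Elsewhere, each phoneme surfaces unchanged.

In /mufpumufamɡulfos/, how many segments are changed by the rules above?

Segments that undergo a rule: /u/ → [ũ] (rule 2); /f/ → [v] (rule 1); /a/ → [ã] (rule 2).
All other segments surface unchanged.

3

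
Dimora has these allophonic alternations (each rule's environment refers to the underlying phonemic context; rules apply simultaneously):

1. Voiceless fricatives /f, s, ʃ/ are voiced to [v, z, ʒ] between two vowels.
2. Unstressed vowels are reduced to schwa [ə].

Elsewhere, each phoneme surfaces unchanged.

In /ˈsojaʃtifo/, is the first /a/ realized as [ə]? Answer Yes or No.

/a/ (between /j/ and /ʃ/): in an unstressed syllable, so rule 2 applies → [ə].
The actual realization is [ə], which matches [ə].

Yes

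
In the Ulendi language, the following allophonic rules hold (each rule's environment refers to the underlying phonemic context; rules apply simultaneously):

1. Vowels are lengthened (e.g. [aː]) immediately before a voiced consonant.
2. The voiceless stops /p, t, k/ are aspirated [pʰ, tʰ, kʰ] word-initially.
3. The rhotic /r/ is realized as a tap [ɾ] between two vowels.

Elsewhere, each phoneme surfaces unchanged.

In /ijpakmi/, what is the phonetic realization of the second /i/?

[i]

/i/ (word-final) is in the target of rule 1 but the environment (before a voiced consonant) is not met → [i].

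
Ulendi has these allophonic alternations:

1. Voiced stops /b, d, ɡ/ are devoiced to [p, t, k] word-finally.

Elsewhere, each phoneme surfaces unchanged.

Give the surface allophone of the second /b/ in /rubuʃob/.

[p]

/b/ (word-final) occurs word-finally → [p] by rule 1.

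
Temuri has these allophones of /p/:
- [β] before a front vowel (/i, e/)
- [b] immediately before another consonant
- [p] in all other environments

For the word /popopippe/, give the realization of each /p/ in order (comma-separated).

[p], [p], [β], [b], [β]

Occurrence 1 (position 1): no conditioning environment matches → elsewhere allophone [p].
Occurrence 2 (position 3): no conditioning environment matches → elsewhere allophone [p].
Occurrence 3 (position 5): before a front vowel (/i, e/) → [β].
Occurrence 4 (position 7): immediately before another consonant → [b].
Occurrence 5 (position 8): before a front vowel (/i, e/) → [β].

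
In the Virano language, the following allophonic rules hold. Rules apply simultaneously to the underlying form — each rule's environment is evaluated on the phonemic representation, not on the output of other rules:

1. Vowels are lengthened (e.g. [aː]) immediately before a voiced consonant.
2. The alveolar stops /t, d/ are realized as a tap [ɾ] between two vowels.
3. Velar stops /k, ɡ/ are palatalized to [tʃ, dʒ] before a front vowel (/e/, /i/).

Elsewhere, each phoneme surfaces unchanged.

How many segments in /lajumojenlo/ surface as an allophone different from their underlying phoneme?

4

Segments that undergo a rule: /a/ → [aː] (rule 1); /u/ → [uː] (rule 1); /o/ → [oː] (rule 1); /e/ → [eː] (rule 1).
All other segments surface unchanged.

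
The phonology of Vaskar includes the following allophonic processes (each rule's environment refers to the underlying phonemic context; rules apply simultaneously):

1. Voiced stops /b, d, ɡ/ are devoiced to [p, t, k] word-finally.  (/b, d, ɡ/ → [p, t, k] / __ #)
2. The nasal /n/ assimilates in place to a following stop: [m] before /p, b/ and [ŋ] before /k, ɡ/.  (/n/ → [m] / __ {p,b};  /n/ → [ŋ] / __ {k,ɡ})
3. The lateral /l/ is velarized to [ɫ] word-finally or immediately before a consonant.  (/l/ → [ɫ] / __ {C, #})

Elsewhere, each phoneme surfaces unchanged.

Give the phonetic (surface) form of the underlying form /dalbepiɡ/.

/d/ (word-initial) is in the target of rule 1 but the environment (word-finally) is not met → [d].
/a/ — not in any rule's target class → [a].
/l/ — between /a/ and /b/, word-finally or immediately before a consonant — surfaces as [ɫ] (rule 3).
/b/ (between /l/ and /e/) is in the target of rule 1 but the environment (word-finally) is not met → [b].
/e/ — not in any rule's target class → [e].
/p/ (between /e/ and /i/): no rule targets it → [p].
/i/ (between /p/ and /ɡ/): no rule targets it → [i].
/ɡ/ — word-final, word-finally — surfaces as [k] (rule 1).

[daɫbepik]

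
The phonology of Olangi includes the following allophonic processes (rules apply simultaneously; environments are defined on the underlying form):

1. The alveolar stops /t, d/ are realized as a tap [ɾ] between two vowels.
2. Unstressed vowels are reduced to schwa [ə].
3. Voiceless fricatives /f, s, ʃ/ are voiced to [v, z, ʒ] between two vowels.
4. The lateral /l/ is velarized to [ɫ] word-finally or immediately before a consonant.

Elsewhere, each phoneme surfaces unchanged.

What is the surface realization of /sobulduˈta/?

/s/ (word-initial) is in the target of rule 3 but the environment (between two vowels) is not met → [s].
Rule 2 applies to /o/ (between /s/ and /b/: in an unstressed syllable) → [ə].
/b/ (between /o/ and /u/): no rule targets it → [b].
Rule 2 applies to /u/ (between /b/ and /l/: in an unstressed syllable) → [ə].
/l/ meets the environment for rule 4 (word-finally or immediately before a consonant) → [ɫ].
/d/ (between /l/ and /u/): rule 1 targets it, but not between two vowels → unchanged [d].
/u/ meets the environment for rule 2 (in an unstressed syllable) → [ə].
/t/ meets the environment for rule 1 (between two vowels) → [ɾ].
/a/ (word-final) is in the target of rule 2 but the environment (in an unstressed syllable) is not met → [a].

[səbəɫdəˈɾa]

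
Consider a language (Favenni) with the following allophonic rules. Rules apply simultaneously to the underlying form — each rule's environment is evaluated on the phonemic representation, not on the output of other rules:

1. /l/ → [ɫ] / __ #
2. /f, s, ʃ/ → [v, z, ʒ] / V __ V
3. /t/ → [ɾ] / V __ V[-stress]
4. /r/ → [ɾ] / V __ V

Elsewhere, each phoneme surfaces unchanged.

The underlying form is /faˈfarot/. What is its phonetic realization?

[faˈvaɾot]

/f/ — word-initial; rule 2 does not apply here → [f].
/f/ — between /a/ and /a/, between two vowels — surfaces as [v] (rule 2).
/r/ (between /a/ and /o/) occurs between two vowels → [ɾ] by rule 4.
/t/ — word-final; rule 3 does not apply here → [t].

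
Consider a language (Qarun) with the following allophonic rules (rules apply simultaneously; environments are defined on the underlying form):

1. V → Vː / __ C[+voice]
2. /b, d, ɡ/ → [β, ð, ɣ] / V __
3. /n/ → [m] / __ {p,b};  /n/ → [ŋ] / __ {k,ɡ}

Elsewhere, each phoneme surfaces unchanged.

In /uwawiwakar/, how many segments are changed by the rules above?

4

Segments that undergo a rule: /u/ → [uː] (rule 1); /a/ → [aː] (rule 1); /i/ → [iː] (rule 1); /a/ → [aː] (rule 1).
All other segments surface unchanged.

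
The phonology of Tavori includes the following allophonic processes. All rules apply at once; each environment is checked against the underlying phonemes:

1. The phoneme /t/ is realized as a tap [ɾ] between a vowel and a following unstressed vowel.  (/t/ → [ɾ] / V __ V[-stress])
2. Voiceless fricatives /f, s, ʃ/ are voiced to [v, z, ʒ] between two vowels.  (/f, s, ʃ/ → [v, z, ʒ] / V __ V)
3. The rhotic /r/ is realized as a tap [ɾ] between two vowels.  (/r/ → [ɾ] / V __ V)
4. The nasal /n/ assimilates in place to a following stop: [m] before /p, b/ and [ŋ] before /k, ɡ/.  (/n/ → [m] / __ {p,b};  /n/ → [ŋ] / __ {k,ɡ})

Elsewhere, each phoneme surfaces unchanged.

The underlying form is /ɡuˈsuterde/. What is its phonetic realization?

[ɡuˈzuɾerde]

/ɡ/ (word-initial): no rule targets it → [ɡ].
/u/ (between /ɡ/ and /s/): no rule targets it → [u].
/s/ (between /u/ and /u/) occurs between two vowels → [z] by rule 2.
/u/ (between /s/ and /t/) is unaffected → [u].
Rule 1 applies to /t/ (between /u/ and /e/: between a vowel and a following unstressed vowel) → [ɾ].
/e/ (between /t/ and /r/): no rule targets it → [e].
/r/ (between /e/ and /d/): rule 3 targets it, but not between two vowels → unchanged [r].
/d/ (between /r/ and /e/) is unaffected → [d].
/e/ (word-final) is unaffected → [e].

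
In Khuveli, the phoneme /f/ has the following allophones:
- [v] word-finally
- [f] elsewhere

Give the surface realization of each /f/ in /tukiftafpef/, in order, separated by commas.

[f], [f], [v]

Occurrence 1 (position 5): no conditioning environment matches → elsewhere allophone [f].
Occurrence 2 (position 8): no conditioning environment matches → elsewhere allophone [f].
Occurrence 3 (position 11): word-finally → [v].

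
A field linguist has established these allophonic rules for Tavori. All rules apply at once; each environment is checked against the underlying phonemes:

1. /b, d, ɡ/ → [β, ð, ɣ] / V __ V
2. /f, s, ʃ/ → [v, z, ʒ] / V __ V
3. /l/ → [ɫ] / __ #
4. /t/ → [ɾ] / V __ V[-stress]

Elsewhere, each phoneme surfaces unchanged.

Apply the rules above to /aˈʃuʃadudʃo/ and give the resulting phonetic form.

[aˈʒuʒaðudʃo]

/a/ stays [a].
/ʃ/ — between /a/ and /u/, between two vowels — surfaces as [ʒ] (rule 2).
/u/ (between /ʃ/ and /ʃ/): no rule targets it → [u].
Rule 2 applies to /ʃ/ (between /u/ and /a/: between two vowels) → [ʒ].
/a/ (between /ʃ/ and /d/): no rule targets it → [a].
/d/ (between /a/ and /u/): between two vowels, so rule 1 applies → [ð].
/u/ (between /d/ and /d/): no rule targets it → [u].
/d/ (between /u/ and /ʃ/) fails the environment for rule 1, so it stays [d].
/ʃ/ (between /d/ and /o/) fails the environment for rule 2, so it stays [ʃ].
/o/ (word-final): no rule targets it → [o].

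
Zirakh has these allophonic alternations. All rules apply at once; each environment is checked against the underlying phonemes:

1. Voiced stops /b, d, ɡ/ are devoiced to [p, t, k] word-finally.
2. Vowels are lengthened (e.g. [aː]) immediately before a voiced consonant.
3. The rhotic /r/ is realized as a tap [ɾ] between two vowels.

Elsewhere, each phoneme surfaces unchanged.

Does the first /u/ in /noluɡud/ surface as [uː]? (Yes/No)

Yes

/u/ — between /l/ and /ɡ/, before a voiced consonant — surfaces as [uː] (rule 2).
The actual realization is [uː], which matches [uː].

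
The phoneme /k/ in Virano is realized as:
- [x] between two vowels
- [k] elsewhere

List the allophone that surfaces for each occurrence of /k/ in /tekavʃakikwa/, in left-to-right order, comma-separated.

Occurrence 1 (position 3): between two vowels → [x].
Occurrence 2 (position 8): between two vowels → [x].
Occurrence 3 (position 10): no conditioning environment matches → elsewhere allophone [k].

[x], [x], [k]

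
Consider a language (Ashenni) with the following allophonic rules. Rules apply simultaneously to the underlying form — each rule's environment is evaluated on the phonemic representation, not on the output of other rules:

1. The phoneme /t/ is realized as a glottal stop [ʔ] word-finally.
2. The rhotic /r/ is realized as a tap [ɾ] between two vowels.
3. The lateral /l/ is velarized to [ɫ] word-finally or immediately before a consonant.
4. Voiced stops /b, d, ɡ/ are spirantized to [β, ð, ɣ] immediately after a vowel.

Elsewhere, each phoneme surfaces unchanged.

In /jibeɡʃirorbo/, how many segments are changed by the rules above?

Segments that undergo a rule: /b/ → [β] (rule 4); /ɡ/ → [ɣ] (rule 4); /r/ → [ɾ] (rule 2).
All other segments surface unchanged.

3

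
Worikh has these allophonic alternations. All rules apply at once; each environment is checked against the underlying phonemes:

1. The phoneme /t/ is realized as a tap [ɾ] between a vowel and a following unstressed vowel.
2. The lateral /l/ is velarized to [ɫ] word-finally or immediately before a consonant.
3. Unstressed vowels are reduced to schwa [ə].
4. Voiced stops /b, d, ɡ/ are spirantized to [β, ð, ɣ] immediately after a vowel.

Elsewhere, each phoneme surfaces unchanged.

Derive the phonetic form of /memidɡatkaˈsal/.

/m/ stays [m].
/e/ meets the environment for rule 3 (in an unstressed syllable) → [ə].
/m/ (between /e/ and /i/): no rule targets it → [m].
Rule 3 applies to /i/ (between /m/ and /d/: in an unstressed syllable) → [ə].
/d/ (between /i/ and /ɡ/): immediately after a vowel, so rule 4 applies → [ð].
/ɡ/ (between /d/ and /a/): rule 4 targets it, but not immediately after a vowel → unchanged [ɡ].
/a/ (between /ɡ/ and /t/) occurs in an unstressed syllable → [ə] by rule 3.
/t/ (between /a/ and /k/) is in the target of rule 1 but the environment (between a vowel and a following unstressed vowel) is not met → [t].
/k/ (between /t/ and /a/): no rule targets it → [k].
Rule 3 applies to /a/ (between /k/ and /s/: in an unstressed syllable) → [ə].
/s/ — not in any rule's target class → [s].
/a/ — between /s/ and /l/; rule 3 does not apply here → [a].
/l/ (word-final): word-finally or immediately before a consonant, so rule 2 applies → [ɫ].

[məməðɡətkəˈsaɫ]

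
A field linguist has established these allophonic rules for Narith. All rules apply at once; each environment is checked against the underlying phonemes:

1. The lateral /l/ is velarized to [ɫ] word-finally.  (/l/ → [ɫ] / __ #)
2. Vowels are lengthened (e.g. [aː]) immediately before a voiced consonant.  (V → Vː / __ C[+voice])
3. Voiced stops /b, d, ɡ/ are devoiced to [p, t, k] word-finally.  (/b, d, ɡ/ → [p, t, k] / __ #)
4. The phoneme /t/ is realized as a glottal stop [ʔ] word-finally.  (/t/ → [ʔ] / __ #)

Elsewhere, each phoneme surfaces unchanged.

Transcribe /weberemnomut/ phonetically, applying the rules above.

[weːbeːreːmnoːmuʔ]

/w/ (word-initial) is unaffected → [w].
/e/ (between /w/ and /b/): before a voiced consonant, so rule 2 applies → [eː].
/b/ (between /e/ and /e/): rule 3 targets it, but not word-finally → unchanged [b].
/e/ meets the environment for rule 2 (before a voiced consonant) → [eː].
/r/ (between /e/ and /e/) is unaffected → [r].
/e/ meets the environment for rule 2 (before a voiced consonant) → [eː].
/m/ (between /e/ and /n/): no rule targets it → [m].
/n/ stays [n].
/o/ — between /n/ and /m/, before a voiced consonant — surfaces as [oː] (rule 2).
/m/ (between /o/ and /u/): no rule targets it → [m].
/u/ (between /m/ and /t/) fails the environment for rule 2, so it stays [u].
/t/ (word-final): word-finally, so rule 4 applies → [ʔ].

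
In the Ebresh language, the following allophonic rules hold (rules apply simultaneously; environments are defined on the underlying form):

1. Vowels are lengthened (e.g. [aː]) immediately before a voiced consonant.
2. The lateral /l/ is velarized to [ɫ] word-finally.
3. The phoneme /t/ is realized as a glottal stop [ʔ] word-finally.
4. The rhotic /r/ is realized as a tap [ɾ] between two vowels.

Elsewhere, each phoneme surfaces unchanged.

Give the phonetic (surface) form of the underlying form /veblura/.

[veːbluːɾa]

/v/ stays [v].
/e/ — between /v/ and /b/, before a voiced consonant — surfaces as [eː] (rule 1).
/b/ (between /e/ and /l/): no rule targets it → [b].
/l/ — between /b/ and /u/; rule 2 does not apply here → [l].
/u/ meets the environment for rule 1 (before a voiced consonant) → [uː].
/r/ meets the environment for rule 4 (between two vowels) → [ɾ].
/a/ (word-final) is in the target of rule 1 but the environment (before a voiced consonant) is not met → [a].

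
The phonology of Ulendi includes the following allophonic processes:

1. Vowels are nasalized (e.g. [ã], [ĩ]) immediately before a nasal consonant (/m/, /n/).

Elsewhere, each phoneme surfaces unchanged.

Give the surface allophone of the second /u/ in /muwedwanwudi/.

/u/ — between /w/ and /d/; rule 1 does not apply here → [u].

[u]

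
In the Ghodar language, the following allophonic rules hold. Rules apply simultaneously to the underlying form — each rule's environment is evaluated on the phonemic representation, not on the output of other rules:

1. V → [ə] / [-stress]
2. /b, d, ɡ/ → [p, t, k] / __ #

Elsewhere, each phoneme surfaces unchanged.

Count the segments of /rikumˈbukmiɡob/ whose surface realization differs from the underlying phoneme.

Segments that undergo a rule: /i/ → [ə] (rule 1); /u/ → [ə] (rule 1); /i/ → [ə] (rule 1); /o/ → [ə] (rule 1); /b/ → [p] (rule 2).
All other segments surface unchanged.

5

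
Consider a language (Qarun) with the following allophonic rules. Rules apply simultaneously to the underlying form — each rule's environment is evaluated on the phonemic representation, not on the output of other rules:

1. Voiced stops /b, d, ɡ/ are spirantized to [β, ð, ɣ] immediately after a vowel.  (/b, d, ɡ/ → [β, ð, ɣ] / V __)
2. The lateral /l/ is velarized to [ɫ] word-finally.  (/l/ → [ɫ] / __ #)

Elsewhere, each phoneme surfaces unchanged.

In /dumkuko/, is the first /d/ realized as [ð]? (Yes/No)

/d/ (word-initial): rule 1 targets it, but not immediately after a vowel → unchanged [d].
The actual realization is [d], not [ð].

No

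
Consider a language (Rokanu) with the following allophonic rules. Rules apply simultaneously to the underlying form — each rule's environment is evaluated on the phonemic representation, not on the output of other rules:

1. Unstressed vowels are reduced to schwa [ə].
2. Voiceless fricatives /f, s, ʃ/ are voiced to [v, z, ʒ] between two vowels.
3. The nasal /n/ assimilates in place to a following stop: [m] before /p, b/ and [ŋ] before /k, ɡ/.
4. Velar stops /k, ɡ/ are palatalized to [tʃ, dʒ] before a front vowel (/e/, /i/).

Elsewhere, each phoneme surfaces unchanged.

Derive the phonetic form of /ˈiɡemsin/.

/i/ — word-initial; rule 1 does not apply here → [i].
Rule 4 applies to /ɡ/ (between /i/ and /e/: before a front vowel) → [dʒ].
/e/ meets the environment for rule 1 (in an unstressed syllable) → [ə].
/s/ (between /m/ and /i/) is in the target of rule 2 but the environment (between two vowels) is not met → [s].
/i/ meets the environment for rule 1 (in an unstressed syllable) → [ə].
/n/ (word-final): rule 3 targets it, but not before a labial or velar stop → unchanged [n].

[ˈidʒəmsən]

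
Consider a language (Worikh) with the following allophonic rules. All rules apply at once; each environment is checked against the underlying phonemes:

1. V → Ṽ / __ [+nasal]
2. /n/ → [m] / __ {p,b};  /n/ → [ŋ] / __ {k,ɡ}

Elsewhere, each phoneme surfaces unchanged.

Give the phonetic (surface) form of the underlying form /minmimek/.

[mĩnmĩmek]

/m/ (word-initial): no rule targets it → [m].
/i/ (between /m/ and /n/) occurs before a nasal consonant → [ĩ] by rule 1.
/n/ (between /i/ and /m/): rule 2 targets it, but not before a labial or velar stop → unchanged [n].
/m/ (between /n/ and /i/): no rule targets it → [m].
/i/ meets the environment for rule 1 (before a nasal consonant) → [ĩ].
/m/ — not in any rule's target class → [m].
/e/ (between /m/ and /k/) is in the target of rule 1 but the environment (before a nasal consonant) is not met → [e].
/k/ (word-final) is unaffected → [k].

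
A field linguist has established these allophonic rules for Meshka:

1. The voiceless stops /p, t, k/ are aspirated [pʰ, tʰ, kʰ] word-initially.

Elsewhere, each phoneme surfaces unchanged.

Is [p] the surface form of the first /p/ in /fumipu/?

Yes

/p/ (between /i/ and /u/) is in the target of rule 1 but the environment (word-initially) is not met → [p].
The actual realization is [p], which matches [p].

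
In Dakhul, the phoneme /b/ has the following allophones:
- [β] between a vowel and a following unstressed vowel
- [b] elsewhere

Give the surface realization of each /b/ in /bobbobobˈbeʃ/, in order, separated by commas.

Occurrence 1 (position 1): no conditioning environment matches → elsewhere allophone [b].
Occurrence 2 (position 3): no conditioning environment matches → elsewhere allophone [b].
Occurrence 3 (position 4): no conditioning environment matches → elsewhere allophone [b].
Occurrence 4 (position 6): between a vowel and a following unstressed vowel → [β].
Occurrence 5 (position 8): no conditioning environment matches → elsewhere allophone [b].
Occurrence 6 (position 9): no conditioning environment matches → elsewhere allophone [b].

[b], [b], [b], [β], [b], [b]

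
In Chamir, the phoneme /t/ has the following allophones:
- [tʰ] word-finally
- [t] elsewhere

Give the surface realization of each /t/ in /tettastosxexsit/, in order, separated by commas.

[t], [t], [t], [t], [tʰ]

Occurrence 1 (position 1): no conditioning environment matches → elsewhere allophone [t].
Occurrence 2 (position 3): no conditioning environment matches → elsewhere allophone [t].
Occurrence 3 (position 4): no conditioning environment matches → elsewhere allophone [t].
Occurrence 4 (position 7): no conditioning environment matches → elsewhere allophone [t].
Occurrence 5 (position 15): word-finally → [tʰ].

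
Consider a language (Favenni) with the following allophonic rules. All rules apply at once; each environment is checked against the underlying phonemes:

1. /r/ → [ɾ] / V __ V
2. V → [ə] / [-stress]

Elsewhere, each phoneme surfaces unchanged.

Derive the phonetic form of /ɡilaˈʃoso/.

[ɡələˈʃosə]

/ɡ/ stays [ɡ].
/i/ (between /ɡ/ and /l/) occurs in an unstressed syllable → [ə] by rule 2.
/l/ stays [l].
Rule 2 applies to /a/ (between /l/ and /ʃ/: in an unstressed syllable) → [ə].
/ʃ/ — not in any rule's target class → [ʃ].
/o/ (between /ʃ/ and /s/) fails the environment for rule 2, so it stays [o].
/s/ — not in any rule's target class → [s].
/o/ (word-final) occurs in an unstressed syllable → [ə] by rule 2.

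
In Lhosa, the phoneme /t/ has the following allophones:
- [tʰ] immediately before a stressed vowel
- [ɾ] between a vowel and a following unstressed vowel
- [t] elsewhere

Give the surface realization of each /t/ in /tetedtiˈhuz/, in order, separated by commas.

Occurrence 1 (position 1): no conditioning environment matches → elsewhere allophone [t].
Occurrence 2 (position 3): between a vowel and an unstressed vowel → [ɾ].
Occurrence 3 (position 6): no conditioning environment matches → elsewhere allophone [t].

[t], [ɾ], [t]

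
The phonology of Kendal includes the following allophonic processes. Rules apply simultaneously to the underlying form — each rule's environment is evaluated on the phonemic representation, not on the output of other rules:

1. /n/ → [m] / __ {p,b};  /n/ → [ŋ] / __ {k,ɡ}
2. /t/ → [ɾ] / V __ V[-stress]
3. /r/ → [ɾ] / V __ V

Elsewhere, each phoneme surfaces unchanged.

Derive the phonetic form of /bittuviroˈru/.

/b/ (word-initial): no rule targets it → [b].
/i/ (between /b/ and /t/) is unaffected → [i].
/t/ (between /i/ and /t/) is in the target of rule 2 but the environment (between a vowel and a following unstressed vowel) is not met → [t].
/t/ (between /t/ and /u/): rule 2 targets it, but not between a vowel and a following unstressed vowel → unchanged [t].
/u/ stays [u].
/v/ (between /u/ and /i/) is unaffected → [v].
/i/ (between /v/ and /r/): no rule targets it → [i].
/r/ meets the environment for rule 3 (between two vowels) → [ɾ].
/o/ (between /r/ and /r/) is unaffected → [o].
/r/ meets the environment for rule 3 (between two vowels) → [ɾ].
/u/ (word-final) is unaffected → [u].

[bittuviɾoˈɾu]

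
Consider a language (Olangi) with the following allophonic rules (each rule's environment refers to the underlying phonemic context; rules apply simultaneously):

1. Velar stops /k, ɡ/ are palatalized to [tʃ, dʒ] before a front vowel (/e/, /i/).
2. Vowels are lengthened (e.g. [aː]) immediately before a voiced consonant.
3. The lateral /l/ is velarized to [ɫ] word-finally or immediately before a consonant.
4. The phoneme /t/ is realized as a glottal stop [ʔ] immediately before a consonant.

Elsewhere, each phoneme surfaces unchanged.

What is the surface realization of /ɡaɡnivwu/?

/ɡ/ (word-initial) fails the environment for rule 1, so it stays [ɡ].
/a/ — between /ɡ/ and /ɡ/, before a voiced consonant — surfaces as [aː] (rule 2).
/ɡ/ (between /a/ and /n/): rule 1 targets it, but not before a front vowel → unchanged [ɡ].
/n/ (between /ɡ/ and /i/): no rule targets it → [n].
/i/ (between /n/ and /v/) occurs before a voiced consonant → [iː] by rule 2.
/v/ (between /i/ and /w/): no rule targets it → [v].
/w/ stays [w].
/u/ (word-final) fails the environment for rule 2, so it stays [u].

[ɡaːɡniːvwu]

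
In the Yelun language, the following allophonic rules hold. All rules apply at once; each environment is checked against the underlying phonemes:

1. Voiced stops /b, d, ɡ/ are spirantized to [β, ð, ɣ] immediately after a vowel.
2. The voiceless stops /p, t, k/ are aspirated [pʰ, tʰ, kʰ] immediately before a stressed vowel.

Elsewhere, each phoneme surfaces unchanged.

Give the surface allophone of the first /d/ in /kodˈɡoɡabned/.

[ð]

/d/ (between /o/ and /ɡ/) occurs immediately after a vowel → [ð] by rule 1.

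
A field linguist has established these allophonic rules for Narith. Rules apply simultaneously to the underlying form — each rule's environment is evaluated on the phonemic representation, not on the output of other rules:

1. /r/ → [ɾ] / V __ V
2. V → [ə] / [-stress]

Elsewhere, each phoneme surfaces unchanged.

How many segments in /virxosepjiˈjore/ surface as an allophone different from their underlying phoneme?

Segments that undergo a rule: /i/ → [ə] (rule 2); /o/ → [ə] (rule 2); /e/ → [ə] (rule 2); /i/ → [ə] (rule 2); /r/ → [ɾ] (rule 1); /e/ → [ə] (rule 2).
All other segments surface unchanged.

6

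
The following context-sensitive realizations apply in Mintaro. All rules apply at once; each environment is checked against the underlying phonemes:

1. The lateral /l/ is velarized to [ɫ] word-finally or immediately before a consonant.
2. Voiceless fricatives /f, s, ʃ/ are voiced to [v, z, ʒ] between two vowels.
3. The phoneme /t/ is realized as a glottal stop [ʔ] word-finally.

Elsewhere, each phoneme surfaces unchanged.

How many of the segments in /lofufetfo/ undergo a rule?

2

Segments that undergo a rule: /f/ → [v] (rule 2); /f/ → [v] (rule 2).
All other segments surface unchanged.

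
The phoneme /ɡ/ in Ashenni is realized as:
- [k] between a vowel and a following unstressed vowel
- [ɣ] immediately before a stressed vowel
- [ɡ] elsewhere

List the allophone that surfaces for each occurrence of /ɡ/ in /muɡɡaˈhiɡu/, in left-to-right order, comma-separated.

Occurrence 1 (position 3): no conditioning environment matches → elsewhere allophone [ɡ].
Occurrence 2 (position 4): no conditioning environment matches → elsewhere allophone [ɡ].
Occurrence 3 (position 8): between a vowel and a following unstressed vowel → [k].

[ɡ], [ɡ], [k]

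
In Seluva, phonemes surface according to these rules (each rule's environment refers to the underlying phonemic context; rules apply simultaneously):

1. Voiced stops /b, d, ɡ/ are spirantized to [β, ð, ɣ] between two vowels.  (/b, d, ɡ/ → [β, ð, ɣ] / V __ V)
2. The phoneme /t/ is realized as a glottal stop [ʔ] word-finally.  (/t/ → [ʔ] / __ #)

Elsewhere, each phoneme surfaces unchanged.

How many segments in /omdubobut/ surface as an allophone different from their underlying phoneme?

Segments that undergo a rule: /b/ → [β] (rule 1); /b/ → [β] (rule 1); /t/ → [ʔ] (rule 2).
All other segments surface unchanged.

3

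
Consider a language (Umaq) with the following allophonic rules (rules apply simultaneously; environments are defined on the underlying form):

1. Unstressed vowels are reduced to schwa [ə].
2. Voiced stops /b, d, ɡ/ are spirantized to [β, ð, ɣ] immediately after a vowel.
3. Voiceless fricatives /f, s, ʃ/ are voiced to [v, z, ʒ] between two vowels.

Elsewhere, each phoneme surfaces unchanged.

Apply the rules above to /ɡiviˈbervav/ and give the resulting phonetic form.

/ɡ/ — word-initial; rule 2 does not apply here → [ɡ].
/i/ (between /ɡ/ and /v/): in an unstressed syllable, so rule 1 applies → [ə].
/i/ (between /v/ and /b/) occurs in an unstressed syllable → [ə] by rule 1.
Rule 2 applies to /b/ (between /i/ and /e/: immediately after a vowel) → [β].
/e/ (between /b/ and /r/) is in the target of rule 1 but the environment (in an unstressed syllable) is not met → [e].
/a/ (between /v/ and /v/) occurs in an unstressed syllable → [ə] by rule 1.

[ɡəvəˈβervəv]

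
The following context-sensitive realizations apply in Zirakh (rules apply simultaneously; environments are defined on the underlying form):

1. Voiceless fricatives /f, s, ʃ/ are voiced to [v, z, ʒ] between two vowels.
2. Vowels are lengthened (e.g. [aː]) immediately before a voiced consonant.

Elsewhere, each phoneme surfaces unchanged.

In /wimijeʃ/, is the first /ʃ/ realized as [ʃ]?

/ʃ/ (word-final): rule 1 targets it, but not between two vowels → unchanged [ʃ].
The actual realization is [ʃ], which matches [ʃ].

Yes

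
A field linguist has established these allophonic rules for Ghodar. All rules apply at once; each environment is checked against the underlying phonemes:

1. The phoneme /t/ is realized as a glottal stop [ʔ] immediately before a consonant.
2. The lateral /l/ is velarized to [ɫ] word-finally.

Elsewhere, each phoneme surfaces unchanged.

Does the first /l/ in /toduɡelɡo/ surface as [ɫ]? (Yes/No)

/l/ — between /e/ and /ɡ/; rule 2 does not apply here → [l].
The actual realization is [l], not [ɫ].

No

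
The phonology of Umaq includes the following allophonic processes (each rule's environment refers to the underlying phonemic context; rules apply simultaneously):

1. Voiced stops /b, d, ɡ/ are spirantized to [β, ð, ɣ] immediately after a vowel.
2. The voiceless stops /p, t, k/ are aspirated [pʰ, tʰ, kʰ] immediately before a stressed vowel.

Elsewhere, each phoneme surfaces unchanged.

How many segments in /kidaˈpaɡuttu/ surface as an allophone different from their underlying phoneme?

Segments that undergo a rule: /d/ → [ð] (rule 1); /p/ → [pʰ] (rule 2); /ɡ/ → [ɣ] (rule 1).
All other segments surface unchanged.

3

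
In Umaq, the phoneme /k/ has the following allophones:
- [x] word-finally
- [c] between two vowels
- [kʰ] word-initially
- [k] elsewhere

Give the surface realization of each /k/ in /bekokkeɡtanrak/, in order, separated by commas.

[c], [k], [k], [x]

Occurrence 1 (position 3): between two vowels → [c].
Occurrence 2 (position 5): no conditioning environment matches → elsewhere allophone [k].
Occurrence 3 (position 6): no conditioning environment matches → elsewhere allophone [k].
Occurrence 4 (position 14): word-finally → [x].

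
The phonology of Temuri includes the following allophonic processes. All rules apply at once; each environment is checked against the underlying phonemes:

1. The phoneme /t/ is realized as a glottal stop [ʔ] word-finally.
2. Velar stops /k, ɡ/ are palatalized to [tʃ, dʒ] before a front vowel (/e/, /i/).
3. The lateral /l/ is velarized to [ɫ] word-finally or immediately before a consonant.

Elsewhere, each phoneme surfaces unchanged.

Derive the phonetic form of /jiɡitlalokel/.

[jidʒitlalotʃeɫ]

/j/ stays [j].
/i/ (between /j/ and /ɡ/) is unaffected → [i].
Rule 2 applies to /ɡ/ (between /i/ and /i/: before a front vowel) → [dʒ].
/i/ — not in any rule's target class → [i].
/t/ (between /i/ and /l/): rule 1 targets it, but not word-finally → unchanged [t].
/l/ (between /t/ and /a/) is in the target of rule 3 but the environment (word-finally or immediately before a consonant) is not met → [l].
/a/ — not in any rule's target class → [a].
/l/ (between /a/ and /o/) fails the environment for rule 3, so it stays [l].
/o/ stays [o].
/k/ (between /o/ and /e/) occurs before a front vowel → [tʃ] by rule 2.
/e/ (between /k/ and /l/) is unaffected → [e].
Rule 3 applies to /l/ (word-final: word-finally or immediately before a consonant) → [ɫ].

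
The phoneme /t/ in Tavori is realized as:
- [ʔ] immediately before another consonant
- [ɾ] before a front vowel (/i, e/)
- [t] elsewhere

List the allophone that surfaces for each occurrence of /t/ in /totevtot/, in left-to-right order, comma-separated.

[t], [ɾ], [t], [t]

Occurrence 1 (position 1): no conditioning environment matches → elsewhere allophone [t].
Occurrence 2 (position 3): before a front vowel (/i, e/) → [ɾ].
Occurrence 3 (position 6): no conditioning environment matches → elsewhere allophone [t].
Occurrence 4 (position 8): no conditioning environment matches → elsewhere allophone [t].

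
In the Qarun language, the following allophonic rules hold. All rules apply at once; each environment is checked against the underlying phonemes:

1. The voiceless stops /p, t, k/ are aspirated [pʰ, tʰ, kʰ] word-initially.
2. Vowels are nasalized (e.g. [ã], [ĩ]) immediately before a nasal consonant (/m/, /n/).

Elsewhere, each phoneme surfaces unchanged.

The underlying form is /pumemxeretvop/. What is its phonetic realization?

[pʰũmẽmxeretvop]

/p/ (word-initial): word-initially, so rule 1 applies → [pʰ].
Rule 2 applies to /u/ (between /p/ and /m/: before a nasal consonant) → [ũ].
/e/ meets the environment for rule 2 (before a nasal consonant) → [ẽ].
/e/ (between /x/ and /r/) is in the target of rule 2 but the environment (before a nasal consonant) is not met → [e].
/e/ — between /r/ and /t/; rule 2 does not apply here → [e].
/t/ (between /e/ and /v/): rule 1 targets it, but not word-initially → unchanged [t].
/o/ (between /v/ and /p/): rule 2 targets it, but not before a nasal consonant → unchanged [o].
/p/ — word-final; rule 1 does not apply here → [p].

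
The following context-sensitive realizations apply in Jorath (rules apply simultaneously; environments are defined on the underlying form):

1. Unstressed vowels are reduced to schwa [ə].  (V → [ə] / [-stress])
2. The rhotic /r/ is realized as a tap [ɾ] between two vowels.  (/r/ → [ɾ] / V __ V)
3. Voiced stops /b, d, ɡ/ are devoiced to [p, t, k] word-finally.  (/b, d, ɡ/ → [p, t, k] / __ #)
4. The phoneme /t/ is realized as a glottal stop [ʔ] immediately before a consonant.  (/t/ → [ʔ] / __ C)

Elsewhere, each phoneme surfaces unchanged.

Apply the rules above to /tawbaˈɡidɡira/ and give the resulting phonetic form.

[təwbəˈɡidɡəɾə]

/t/ — word-initial; rule 4 does not apply here → [t].
/a/ — between /t/ and /w/, in an unstressed syllable — surfaces as [ə] (rule 1).
/b/ (between /w/ and /a/) is in the target of rule 3 but the environment (word-finally) is not met → [b].
Rule 1 applies to /a/ (between /b/ and /ɡ/: in an unstressed syllable) → [ə].
/ɡ/ (between /a/ and /i/) is in the target of rule 3 but the environment (word-finally) is not met → [ɡ].
/i/ — between /ɡ/ and /d/; rule 1 does not apply here → [i].
/d/ — between /i/ and /ɡ/; rule 3 does not apply here → [d].
/ɡ/ (between /d/ and /i/): rule 3 targets it, but not word-finally → unchanged [ɡ].
Rule 1 applies to /i/ (between /ɡ/ and /r/: in an unstressed syllable) → [ə].
/r/ (between /i/ and /a/): between two vowels, so rule 2 applies → [ɾ].
/a/ (word-final) occurs in an unstressed syllable → [ə] by rule 1.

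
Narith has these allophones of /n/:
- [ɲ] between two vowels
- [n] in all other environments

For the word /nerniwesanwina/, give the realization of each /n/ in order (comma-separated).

[n], [n], [n], [ɲ]

Occurrence 1 (position 1): no conditioning environment matches → elsewhere allophone [n].
Occurrence 2 (position 4): no conditioning environment matches → elsewhere allophone [n].
Occurrence 3 (position 10): no conditioning environment matches → elsewhere allophone [n].
Occurrence 4 (position 13): between two vowels → [ɲ].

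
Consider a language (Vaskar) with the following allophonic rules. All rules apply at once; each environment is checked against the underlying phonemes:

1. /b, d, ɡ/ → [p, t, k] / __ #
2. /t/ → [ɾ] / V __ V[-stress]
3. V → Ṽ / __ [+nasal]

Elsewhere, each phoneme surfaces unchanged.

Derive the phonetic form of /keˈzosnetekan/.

[keˈzosneɾekãn]

/e/ — between /k/ and /z/; rule 3 does not apply here → [e].
/o/ (between /z/ and /s/) is in the target of rule 3 but the environment (before a nasal consonant) is not met → [o].
/e/ — between /n/ and /t/; rule 3 does not apply here → [e].
/t/ — between /e/ and /e/, between a vowel and a following unstressed vowel — surfaces as [ɾ] (rule 2).
/e/ (between /t/ and /k/) fails the environment for rule 3, so it stays [e].
/a/ (between /k/ and /n/): before a nasal consonant, so rule 3 applies → [ã].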